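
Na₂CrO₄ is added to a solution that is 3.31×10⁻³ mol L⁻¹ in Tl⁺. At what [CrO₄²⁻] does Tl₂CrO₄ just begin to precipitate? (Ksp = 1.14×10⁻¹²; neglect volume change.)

1.04×10⁻⁷ M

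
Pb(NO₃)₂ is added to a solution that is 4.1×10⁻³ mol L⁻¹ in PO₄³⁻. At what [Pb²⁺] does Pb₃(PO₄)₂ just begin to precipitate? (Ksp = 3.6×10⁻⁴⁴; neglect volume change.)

1.3×10⁻¹³ M

A salt starts to precipitate once the ion product Q reaches its Ksp.
Pb₃(PO₄)₂(s) ⇌ 3 Pb²⁺(aq) + 2 PO₄³⁻(aq)
Ksp = [Pb²⁺]^3[PO₄³⁻]^2 = [Pb²⁺]^3(4.1×10⁻³)^2
[Pb²⁺]^3 = 3.6×10⁻⁴⁴ / (4.1×10⁻³)^2 = 2.1×10⁻³⁹
[Pb²⁺] = 1.3×10⁻¹³ mol L⁻¹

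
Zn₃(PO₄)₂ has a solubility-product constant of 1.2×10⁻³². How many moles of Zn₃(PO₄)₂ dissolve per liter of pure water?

1.6×10⁻⁷ M

Zn₃(PO₄)₂(s) ⇌ 3 Zn²⁺(aq) + 2 PO₄³⁻(aq)
For each mole of Zn₃(PO₄)₂ that dissolves per liter, [Zn²⁺] = 3s and [PO₄³⁻] = 2s; let s denote this solubility.
Ksp = [Zn²⁺]^3[PO₄³⁻]^2 = (3s)^3 · (2s)^2 = 108s^5
108s^5 = 1.2×10⁻³²  ⇒  s^5 = 1.1×10⁻³⁴
s = (1.1×10⁻³⁴)^(1/5) = 1.6×10⁻⁷ mol L⁻¹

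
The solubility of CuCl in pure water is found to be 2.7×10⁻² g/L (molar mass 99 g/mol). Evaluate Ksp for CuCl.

Ksp = 7.4×10⁻⁸

Molar solubility s = (2.7×10⁻² g/L) / (99 g/mol) = 2.727×10⁻⁴ mol/L
CuCl(s) ⇌ Cu⁺(aq) + Cl⁻(aq)
For each mole of CuCl that dissolves per liter, [Cu⁺] = s and [Cl⁻] = s; let s denote this solubility.
Ksp = [Cu⁺][Cl⁻] = s · s = s^2
Ksp = (2.727×10⁻⁴)^2 = 7.4×10⁻⁸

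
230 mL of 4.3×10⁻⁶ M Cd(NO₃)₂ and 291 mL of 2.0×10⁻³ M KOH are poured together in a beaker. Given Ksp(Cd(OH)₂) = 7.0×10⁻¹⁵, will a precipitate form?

Yes

After mixing, V = 230 mL + 291 mL = 521 mL.
[Cd²⁺] = (4.3×10⁻⁶)(230)/521 = 1.9×10⁻⁶ M
[OH⁻] = (2.0×10⁻³)(291)/521 = 1.1×10⁻³ M
Q = [Cd²⁺][OH⁻]^2 = 2.4×10⁻¹²
Since Q (2.4×10⁻¹²) exceeds Ksp (7.0×10⁻¹⁵), Cd(OH)₂ will precipitate.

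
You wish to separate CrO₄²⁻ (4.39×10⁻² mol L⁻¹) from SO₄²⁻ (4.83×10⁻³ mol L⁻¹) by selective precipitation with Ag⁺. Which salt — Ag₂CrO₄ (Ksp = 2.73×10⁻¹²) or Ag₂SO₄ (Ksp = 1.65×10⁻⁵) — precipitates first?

Ag₂CrO₄

Precipitation of each salt begins when its ion product equals Ksp.
For Ag₂CrO₄: [Ag⁺] = (Ksp/[CrO₄²⁻])^(1/2) = 7.89×10⁻⁶ mol L⁻¹
For Ag₂SO₄: [Ag⁺] = (Ksp/[SO₄²⁻])^(1/2) = 5.84×10⁻² mol L⁻¹
The smaller threshold [Ag⁺] is reached first, so Ag₂CrO₄ precipitates first.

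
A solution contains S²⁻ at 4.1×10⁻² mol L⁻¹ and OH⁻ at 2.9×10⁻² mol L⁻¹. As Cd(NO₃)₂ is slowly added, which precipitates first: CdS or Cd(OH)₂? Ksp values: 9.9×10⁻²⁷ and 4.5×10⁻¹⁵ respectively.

CdS

A salt starts to precipitate once the ion product Q reaches its Ksp.
For CdS: [Cd²⁺] = (Ksp/[S²⁻]) = 2.4×10⁻²⁵ mol L⁻¹
For Cd(OH)₂: [Cd²⁺] = (Ksp/[OH⁻]^2) = 5.4×10⁻¹² mol L⁻¹
Since CdS needs less Cd²⁺ to reach saturation, it precipitates first.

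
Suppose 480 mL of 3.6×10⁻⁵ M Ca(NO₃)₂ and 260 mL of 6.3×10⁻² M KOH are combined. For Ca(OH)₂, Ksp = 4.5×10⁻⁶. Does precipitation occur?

The combined volume is 740 mL.
[Ca²⁺] = (3.6×10⁻⁵)(480)/740 = 2.3×10⁻⁵ M
[OH⁻] = (6.3×10⁻²)(260)/740 = 2.2×10⁻² M
Q = [Ca²⁺][OH⁻]^2 = 1.1×10⁻⁸
Since Q (1.1×10⁻⁸) is less than Ksp (4.5×10⁻⁶), no Ca(OH)₂ precipitates.

No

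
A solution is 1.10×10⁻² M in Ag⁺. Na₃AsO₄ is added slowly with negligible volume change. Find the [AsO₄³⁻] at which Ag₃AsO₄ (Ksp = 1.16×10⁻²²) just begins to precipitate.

Each salt precipitates once Q = Ksp for that salt.
Ag₃AsO₄(s) ⇌ 3 Ag⁺(aq) + AsO₄³⁻(aq)
Ksp = [Ag⁺]^3[AsO₄³⁻] = [AsO₄³⁻](1.10×10⁻²)^3
[AsO₄³⁻] = 1.16×10⁻²² / (1.10×10⁻²)^3 = 8.72×10⁻¹⁷
[AsO₄³⁻] = 8.72×10⁻¹⁷ M

8.72×10⁻¹⁷ M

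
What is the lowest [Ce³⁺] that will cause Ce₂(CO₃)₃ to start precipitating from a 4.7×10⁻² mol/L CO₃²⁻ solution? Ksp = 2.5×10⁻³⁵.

Precipitation of each salt begins when its ion product equals Ksp.
Ce₂(CO₃)₃(s) ⇌ 2 Ce³⁺(aq) + 3 CO₃²⁻(aq)
Ksp = [Ce³⁺]^2[CO₃²⁻]^3 = [Ce³⁺]^2(4.7×10⁻²)^3
[Ce³⁺]^2 = 2.5×10⁻³⁵ / (4.7×10⁻²)^3 = 2.4×10⁻³¹
[Ce³⁺] = 4.9×10⁻¹⁶ mol/L

4.9×10⁻¹⁶ M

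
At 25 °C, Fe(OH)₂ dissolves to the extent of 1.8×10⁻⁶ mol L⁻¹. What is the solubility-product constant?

Fe(OH)₂(s) ⇌ Fe²⁺(aq) + 2 OH⁻(aq)
If s mol/L of Fe(OH)₂ dissolves, [Fe²⁺] = s and [OH⁻] = 2s.
Ksp = [Fe²⁺][OH⁻]^2 = s · (2s)^2 = 4s^3
Ksp = 4 × (1.8×10⁻⁶)^3 = 2.3×10⁻¹⁷

Ksp = 2.3×10⁻¹⁷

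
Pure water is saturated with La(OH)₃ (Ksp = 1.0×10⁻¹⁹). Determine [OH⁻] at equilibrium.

La(OH)₃(s) ⇌ La³⁺(aq) + 3 OH⁻(aq)
Call the molar solubility s, so that [La³⁺] = s and [OH⁻] = 3s.
Ksp = [La³⁺][OH⁻]^3 = s · (3s)^3 = 27s^4 = 1.0×10⁻¹⁹
s = 7.8×10⁻⁶ M
[OH⁻] = 3s = 2.3×10⁻⁵ M

2.3×10⁻⁵ M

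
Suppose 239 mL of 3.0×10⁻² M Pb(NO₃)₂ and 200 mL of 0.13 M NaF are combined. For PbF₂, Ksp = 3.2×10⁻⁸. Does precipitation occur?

Yes

Total volume after mixing = 239 + 200 = 439 mL.
[Pb²⁺] = (3.0×10⁻²)(239)/439 = 1.6×10⁻² M
[F⁻] = (0.13)(200)/439 = 5.9×10⁻² M
Q = [Pb²⁺][F⁻]^2 = 5.7×10⁻⁵
Because Q > Ksp (5.7×10⁻⁵ vs 3.2×10⁻⁸), a precipitate of PbF₂ forms.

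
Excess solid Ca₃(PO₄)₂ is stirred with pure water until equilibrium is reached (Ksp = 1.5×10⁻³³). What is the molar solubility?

1.1×10⁻⁷ M

Ca₃(PO₄)₂(s) ⇌ 3 Ca²⁺(aq) + 2 PO₄³⁻(aq)
For each mole of Ca₃(PO₄)₂ that dissolves per liter, [Ca²⁺] = 3s and [PO₄³⁻] = 2s; let s denote this solubility.
Ksp = [Ca²⁺]^3[PO₄³⁻]^2 = (3s)^3 · (2s)^2 = 108s^5
108s^5 = 1.5×10⁻³³  ⇒  s^5 = 1.4×10⁻³⁵
Taking the 5th root, s = 1.1×10⁻⁷ mol/L.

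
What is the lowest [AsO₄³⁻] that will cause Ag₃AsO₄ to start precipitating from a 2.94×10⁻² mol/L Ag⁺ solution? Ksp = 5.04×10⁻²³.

1.98×10⁻¹⁸ M

Precipitation of each salt begins when its ion product equals Ksp.
Ag₃AsO₄(s) ⇌ 3 Ag⁺(aq) + AsO₄³⁻(aq)
Ksp = [Ag⁺]^3[AsO₄³⁻] = [AsO₄³⁻](2.94×10⁻²)^3
[AsO₄³⁻] = 5.04×10⁻²³ / (2.94×10⁻²)^3 = 1.98×10⁻¹⁸
[AsO₄³⁻] = 1.98×10⁻¹⁸ mol/L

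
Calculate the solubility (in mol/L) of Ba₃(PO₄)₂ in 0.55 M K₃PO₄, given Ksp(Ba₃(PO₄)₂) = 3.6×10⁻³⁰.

7.6×10⁻¹¹ M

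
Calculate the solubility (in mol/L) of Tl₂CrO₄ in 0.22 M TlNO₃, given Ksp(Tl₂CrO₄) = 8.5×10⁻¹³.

Tl₂CrO₄(s) ⇌ 2 Tl⁺(aq) + CrO₄²⁻(aq)
The solution already contains Tl⁺ at 0.22 M. Let s be the molar solubility of Tl₂CrO₄.
[Tl⁺] ≈ 0.22 M (common ion dominates); [CrO₄²⁻] = s.
Ksp = [Tl⁺]^2[CrO₄²⁻] = (0.22)^2s
s = 8.5×10⁻¹³ / (0.22)^2 = 1.8×10⁻¹¹
s = 1.8×10⁻¹¹ M

1.8×10⁻¹¹ M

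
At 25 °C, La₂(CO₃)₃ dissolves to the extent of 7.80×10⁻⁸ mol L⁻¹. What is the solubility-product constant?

Ksp = 3.12×10⁻³⁴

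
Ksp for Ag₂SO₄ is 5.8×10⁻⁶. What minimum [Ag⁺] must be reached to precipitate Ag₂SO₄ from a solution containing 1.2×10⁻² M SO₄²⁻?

Each salt precipitates once Q = Ksp for that salt.
Ag₂SO₄(s) ⇌ 2 Ag⁺(aq) + SO₄²⁻(aq)
Ksp = [Ag⁺]^2[SO₄²⁻] = [Ag⁺]^2(1.2×10⁻²)
[Ag⁺]^2 = 5.8×10⁻⁶ / (1.2×10⁻²) = 4.8×10⁻⁴
[Ag⁺] = 2.2×10⁻² M

2.2×10⁻² M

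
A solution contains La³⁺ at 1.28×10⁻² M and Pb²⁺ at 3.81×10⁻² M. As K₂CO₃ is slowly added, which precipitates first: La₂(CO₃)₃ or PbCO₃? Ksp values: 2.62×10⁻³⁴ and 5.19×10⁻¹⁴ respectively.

PbCO₃

A salt starts to precipitate once the ion product Q reaches its Ksp.
For La₂(CO₃)₃: [CO₃²⁻] = (Ksp/[La³⁺]^2)^(1/3) = 1.17×10⁻¹⁰ M
For PbCO₃: [CO₃²⁻] = (Ksp/[Pb²⁺]) = 1.36×10⁻¹² M
Since PbCO₃ needs less CO₃²⁻ to reach saturation, it precipitates first.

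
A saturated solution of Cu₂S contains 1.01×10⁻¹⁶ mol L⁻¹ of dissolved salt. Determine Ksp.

Ksp = 4.12×10⁻⁴⁸

Cu₂S(s) ⇌ 2 Cu⁺(aq) + S²⁻(aq)
For each mole of Cu₂S that dissolves per liter, [Cu⁺] = 2s and [S²⁻] = s; let s denote this solubility.
Ksp = [Cu⁺]^2[S²⁻] = (2s)^2 · s = 4s^3
Ksp = 4 × (1.01×10⁻¹⁶)^3 = 4.12×10⁻⁴⁸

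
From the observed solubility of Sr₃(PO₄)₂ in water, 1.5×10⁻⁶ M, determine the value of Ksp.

Ksp = 8.2×10⁻²⁸

Sr₃(PO₄)₂(s) ⇌ 3 Sr²⁺(aq) + 2 PO₄³⁻(aq)
If s mol/L of Sr₃(PO₄)₂ dissolves, [Sr²⁺] = 3s and [PO₄³⁻] = 2s.
Ksp = [Sr²⁺]^3[PO₄³⁻]^2 = (3s)^3 · (2s)^2 = 108s^5
Ksp = 108 × (1.5×10⁻⁶)^5 = 8.2×10⁻²⁸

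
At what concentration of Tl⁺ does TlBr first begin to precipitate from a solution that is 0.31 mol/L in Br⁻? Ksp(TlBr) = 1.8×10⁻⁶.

A salt starts to precipitate once the ion product Q reaches its Ksp.
TlBr(s) ⇌ Tl⁺(aq) + Br⁻(aq)
Ksp = [Tl⁺][Br⁻] = [Tl⁺](0.31)
[Tl⁺] = 1.8×10⁻⁶ / (0.31) = 5.8×10⁻⁶
[Tl⁺] = 5.8×10⁻⁶ mol/L

5.8×10⁻⁶ M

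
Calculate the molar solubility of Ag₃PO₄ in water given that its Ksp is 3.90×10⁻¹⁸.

Ag₃PO₄(s) ⇌ 3 Ag⁺(aq) + PO₄³⁻(aq)
Call the molar solubility s, so that [Ag⁺] = 3s and [PO₄³⁻] = s.
Ksp = [Ag⁺]^3[PO₄³⁻] = (3s)^3 · s = 27s^4
27s^4 = 3.90×10⁻¹⁸  ⇒  s^4 = 1.44×10⁻¹⁹
s = 1.95×10⁻⁵ mol L⁻¹

1.95×10⁻⁵ M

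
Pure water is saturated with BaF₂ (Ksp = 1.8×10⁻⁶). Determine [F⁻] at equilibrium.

BaF₂(s) ⇌ Ba²⁺(aq) + 2 F⁻(aq)
With molar solubility s: [Ba²⁺] = s, [F⁻] = 2s.
Ksp = [Ba²⁺][F⁻]^2 = s · (2s)^2 = 4s^3 = 1.8×10⁻⁶
s = 7.7×10⁻³ M
[F⁻] = 2s = 1.5×10⁻² M

1.5×10⁻² M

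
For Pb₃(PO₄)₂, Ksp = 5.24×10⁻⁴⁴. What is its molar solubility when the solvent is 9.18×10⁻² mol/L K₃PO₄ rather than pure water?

Pb₃(PO₄)₂(s) ⇌ 3 Pb²⁺(aq) + 2 PO₄³⁻(aq)
PO₄³⁻ is already present at 9.18×10⁻² mol/L. If s mol/L of Pb₃(PO₄)₂ dissolves, [Pb²⁺] = 3s while [PO₄³⁻] ≈ 9.18×10⁻² mol/L.
Ksp = [Pb²⁺]^3[PO₄³⁻]^2 = (3s)^3(9.18×10⁻²)^2
(3s)^3 = 5.24×10⁻⁴⁴ / (9.18×10⁻²)^2 = 6.22×10⁻⁴²
s = 6.13×10⁻¹⁵ mol/L

6.13×10⁻¹⁵ M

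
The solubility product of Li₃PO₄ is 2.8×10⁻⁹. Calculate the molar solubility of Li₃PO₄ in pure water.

3.2×10⁻³ M

Li₃PO₄(s) ⇌ 3 Li⁺(aq) + PO₄³⁻(aq)
With molar solubility s: [Li⁺] = 3s, [PO₄³⁻] = s.
Ksp = [Li⁺]^3[PO₄³⁻] = (3s)^3 · s = 27s^4
27s^4 = 2.8×10⁻⁹  ⇒  s^4 = 1.0×10⁻¹⁰
s = 3.2×10⁻³ M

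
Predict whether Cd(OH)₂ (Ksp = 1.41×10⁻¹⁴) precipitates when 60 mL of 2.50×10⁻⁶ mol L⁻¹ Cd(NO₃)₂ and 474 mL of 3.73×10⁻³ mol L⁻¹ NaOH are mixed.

Yes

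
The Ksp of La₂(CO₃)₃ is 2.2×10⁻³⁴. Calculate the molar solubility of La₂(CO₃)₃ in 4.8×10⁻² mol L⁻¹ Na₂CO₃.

La₂(CO₃)₃(s) ⇌ 2 La³⁺(aq) + 3 CO₃²⁻(aq)
CO₃²⁻ is already present at 4.8×10⁻² mol L⁻¹. If s mol/L of La₂(CO₃)₃ dissolves, [La³⁺] = 2s while [CO₃²⁻] ≈ 4.8×10⁻² mol L⁻¹.
Ksp = [La³⁺]^2[CO₃²⁻]^3 = (2s)^2(4.8×10⁻²)^3
(2s)^2 = 2.2×10⁻³⁴ / (4.8×10⁻²)^3 = 2.0×10⁻³⁰
s = 7.1×10⁻¹⁶ mol L⁻¹

7.1×10⁻¹⁶ M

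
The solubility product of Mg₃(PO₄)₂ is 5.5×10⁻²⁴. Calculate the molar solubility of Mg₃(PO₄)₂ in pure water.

8.7×10⁻⁶ M

Mg₃(PO₄)₂(s) ⇌ 3 Mg²⁺(aq) + 2 PO₄³⁻(aq)
For each mole of Mg₃(PO₄)₂ that dissolves per liter, [Mg²⁺] = 3s and [PO₄³⁻] = 2s; let s denote this solubility.
Ksp = [Mg²⁺]^3[PO₄³⁻]^2 = (3s)^3 · (2s)^2 = 108s^5
108s^5 = 5.5×10⁻²⁴  ⇒  s^5 = 5.1×10⁻²⁶
Taking the 5th root, s = 8.7×10⁻⁶ mol L⁻¹.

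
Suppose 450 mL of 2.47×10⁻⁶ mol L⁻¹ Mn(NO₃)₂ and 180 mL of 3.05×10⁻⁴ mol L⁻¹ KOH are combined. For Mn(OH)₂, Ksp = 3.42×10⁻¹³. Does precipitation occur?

After mixing, V = 450 mL + 180 mL = 630 mL.
[Mn²⁺] = (2.47×10⁻⁶)(450)/630 = 1.76×10⁻⁶ mol L⁻¹
[OH⁻] = (3.05×10⁻⁴)(180)/630 = 8.71×10⁻⁵ mol L⁻¹
Q = [Mn²⁺][OH⁻]^2 = 1.34×10⁻¹⁴
Q < Ksp (1.34×10⁻¹⁴ vs 3.42×10⁻¹³); the solution remains unsaturated and no precipitate forms.

No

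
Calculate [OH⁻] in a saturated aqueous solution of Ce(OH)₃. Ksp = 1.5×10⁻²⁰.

Ce(OH)₃(s) ⇌ Ce³⁺(aq) + 3 OH⁻(aq)
For each mole of Ce(OH)₃ that dissolves per liter, [Ce³⁺] = s and [OH⁻] = 3s; let s denote this solubility.
Ksp = [Ce³⁺][OH⁻]^3 = s · (3s)^3 = 27s^4 = 1.5×10⁻²⁰
s = 4.9×10⁻⁶ mol/L
[OH⁻] = 3s = 1.5×10⁻⁵ mol/L

1.5×10⁻⁵ M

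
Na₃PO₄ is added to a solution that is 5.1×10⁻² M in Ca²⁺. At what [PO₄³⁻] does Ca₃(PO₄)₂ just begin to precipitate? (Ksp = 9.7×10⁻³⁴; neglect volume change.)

2.7×10⁻¹⁵ M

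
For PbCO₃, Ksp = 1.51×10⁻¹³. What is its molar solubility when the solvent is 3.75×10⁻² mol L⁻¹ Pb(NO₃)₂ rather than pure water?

4.03×10⁻¹² M

PbCO₃(s) ⇌ Pb²⁺(aq) + CO₃²⁻(aq)
The solution already contains Pb²⁺ at 3.75×10⁻² mol L⁻¹. Let s be the molar solubility of PbCO₃.
[Pb²⁺] ≈ 3.75×10⁻² mol L⁻¹ (common ion dominates); [CO₃²⁻] = s.
Ksp = [Pb²⁺][CO₃²⁻] = (3.75×10⁻²)s
s = 1.51×10⁻¹³ / (3.75×10⁻²) = 4.03×10⁻¹²
s = 4.03×10⁻¹² mol L⁻¹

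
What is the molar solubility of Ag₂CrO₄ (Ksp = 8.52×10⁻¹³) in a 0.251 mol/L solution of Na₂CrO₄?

Ag₂CrO₄(s) ⇌ 2 Ag⁺(aq) + CrO₄²⁻(aq)
CrO₄²⁻ is already present at 0.251 mol/L. If s mol/L of Ag₂CrO₄ dissolves, [Ag⁺] = 2s while [CrO₄²⁻] ≈ 0.251 mol/L.
Ksp = [Ag⁺]^2[CrO₄²⁻] = (2s)^2(0.251)
(2s)^2 = 8.52×10⁻¹³ / (0.251) = 3.39×10⁻¹²
s = 9.21×10⁻⁷ mol/L

9.21×10⁻⁷ M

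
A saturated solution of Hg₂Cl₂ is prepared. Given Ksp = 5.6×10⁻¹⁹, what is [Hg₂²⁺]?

5.2×10⁻⁷ M

Hg₂Cl₂(s) ⇌ Hg₂²⁺(aq) + 2 Cl⁻(aq)
With molar solubility s: [Hg₂²⁺] = s, [Cl⁻] = 2s.
Ksp = [Hg₂²⁺][Cl⁻]^2 = s · (2s)^2 = 4s^3 = 5.6×10⁻¹⁹
s = 5.2×10⁻⁷ mol/L
[Hg₂²⁺] = s = 5.2×10⁻⁷ mol/L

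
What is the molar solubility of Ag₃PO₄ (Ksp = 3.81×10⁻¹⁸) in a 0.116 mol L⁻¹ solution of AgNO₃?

2.44×10⁻¹⁵ M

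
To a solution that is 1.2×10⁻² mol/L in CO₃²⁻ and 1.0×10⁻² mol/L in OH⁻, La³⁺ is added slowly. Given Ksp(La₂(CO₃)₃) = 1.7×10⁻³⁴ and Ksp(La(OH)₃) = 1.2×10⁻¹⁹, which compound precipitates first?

La₂(CO₃)₃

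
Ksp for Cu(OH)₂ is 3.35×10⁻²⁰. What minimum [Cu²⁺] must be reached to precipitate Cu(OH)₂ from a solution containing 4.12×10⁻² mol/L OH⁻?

1.97×10⁻¹⁷ M

Each salt precipitates once Q = Ksp for that salt.
Cu(OH)₂(s) ⇌ Cu²⁺(aq) + 2 OH⁻(aq)
Ksp = [Cu²⁺][OH⁻]^2 = [Cu²⁺](4.12×10⁻²)^2
[Cu²⁺] = 3.35×10⁻²⁰ / (4.12×10⁻²)^2 = 1.97×10⁻¹⁷
[Cu²⁺] = 1.97×10⁻¹⁷ mol/L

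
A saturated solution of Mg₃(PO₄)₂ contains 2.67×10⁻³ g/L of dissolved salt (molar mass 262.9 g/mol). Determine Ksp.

Molar solubility s = (2.67×10⁻³ g/L) / (262.9 g/mol) = 1.0156×10⁻⁵ mol/L
Mg₃(PO₄)₂(s) ⇌ 3 Mg²⁺(aq) + 2 PO₄³⁻(aq)
For each mole of Mg₃(PO₄)₂ that dissolves per liter, [Mg²⁺] = 3s and [PO₄³⁻] = 2s; let s denote this solubility.
Ksp = [Mg²⁺]^3[PO₄³⁻]^2 = (3s)^3 · (2s)^2 = 108s^5
Ksp = 108 × (1.0156×10⁻⁵)^5 = 1.17×10⁻²³

Ksp = 1.17×10⁻²³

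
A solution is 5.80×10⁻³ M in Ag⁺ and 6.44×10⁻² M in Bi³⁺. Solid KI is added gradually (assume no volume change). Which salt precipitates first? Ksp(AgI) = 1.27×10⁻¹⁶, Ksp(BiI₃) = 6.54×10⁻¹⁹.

AgI

A salt starts to precipitate once the ion product Q reaches its Ksp.
For AgI: [I⁻] = (Ksp/[Ag⁺]) = 2.19×10⁻¹⁴ M
For BiI₃: [I⁻] = (Ksp/[Bi³⁺])^(1/3) = 2.17×10⁻⁶ M
Since AgI needs less I⁻ to reach saturation, it precipitates first.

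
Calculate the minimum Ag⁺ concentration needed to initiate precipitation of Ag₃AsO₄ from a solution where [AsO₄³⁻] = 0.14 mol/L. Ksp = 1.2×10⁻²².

9.5×10⁻⁸ M

Each salt precipitates once Q = Ksp for that salt.
Ag₃AsO₄(s) ⇌ 3 Ag⁺(aq) + AsO₄³⁻(aq)
Ksp = [Ag⁺]^3[AsO₄³⁻] = [Ag⁺]^3(0.14)
[Ag⁺]^3 = 1.2×10⁻²² / (0.14) = 8.6×10⁻²²
[Ag⁺] = 9.5×10⁻⁸ mol/L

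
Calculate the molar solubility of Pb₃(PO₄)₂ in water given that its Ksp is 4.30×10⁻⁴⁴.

8.32×10⁻¹⁰ M

Pb₃(PO₄)₂(s) ⇌ 3 Pb²⁺(aq) + 2 PO₄³⁻(aq)
With molar solubility s: [Pb²⁺] = 3s, [PO₄³⁻] = 2s.
Ksp = [Pb²⁺]^3[PO₄³⁻]^2 = (3s)^3 · (2s)^2 = 108s^5
108s^5 = 4.30×10⁻⁴⁴  ⇒  s^5 = 3.98×10⁻⁴⁶
s = 8.32×10⁻¹⁰ M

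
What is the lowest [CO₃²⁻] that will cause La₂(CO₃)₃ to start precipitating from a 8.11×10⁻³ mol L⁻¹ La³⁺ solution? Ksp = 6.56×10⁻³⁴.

Precipitation begins when Q = Ksp.
La₂(CO₃)₃(s) ⇌ 2 La³⁺(aq) + 3 CO₃²⁻(aq)
Ksp = [La³⁺]^2[CO₃²⁻]^3 = [CO₃²⁻]^3(8.11×10⁻³)^2
[CO₃²⁻]^3 = 6.56×10⁻³⁴ / (8.11×10⁻³)^2 = 9.97×10⁻³⁰
[CO₃²⁻] = 2.15×10⁻¹⁰ mol L⁻¹

2.15×10⁻¹⁰ M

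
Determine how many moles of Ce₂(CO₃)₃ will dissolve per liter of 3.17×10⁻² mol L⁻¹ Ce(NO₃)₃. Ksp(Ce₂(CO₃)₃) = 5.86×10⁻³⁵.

Ce₂(CO₃)₃(s) ⇌ 2 Ce³⁺(aq) + 3 CO₃²⁻(aq)
With Ce³⁺ already at 3.17×10⁻² mol L⁻¹ and s small, take [Ce³⁺] ≈ 3.17×10⁻² mol L⁻¹ and [CO₃²⁻] = 3s.
Ksp = [Ce³⁺]^2[CO₃²⁻]^3 = (3.17×10⁻²)^2(3s)^3
(3s)^3 = 5.86×10⁻³⁵ / (3.17×10⁻²)^2 = 5.83×10⁻³²
s = 1.29×10⁻¹¹ mol L⁻¹

1.29×10⁻¹¹ M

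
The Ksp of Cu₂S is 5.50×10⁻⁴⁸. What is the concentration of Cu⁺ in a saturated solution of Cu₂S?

2.22×10⁻¹⁶ M

Cu₂S(s) ⇌ 2 Cu⁺(aq) + S²⁻(aq)
Let s be the molar solubility. Then [Cu⁺] = 2s and [S²⁻] = s.
Ksp = [Cu⁺]^2[S²⁻] = (2s)^2 · s = 4s^3 = 5.50×10⁻⁴⁸
s = 1.11×10⁻¹⁶ mol/L
[Cu⁺] = 2s = 2.22×10⁻¹⁶ mol/L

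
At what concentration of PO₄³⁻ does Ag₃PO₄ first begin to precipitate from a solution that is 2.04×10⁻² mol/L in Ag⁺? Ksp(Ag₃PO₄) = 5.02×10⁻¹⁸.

5.91×10⁻¹³ M

The threshold for precipitation is Q = Ksp.
Ag₃PO₄(s) ⇌ 3 Ag⁺(aq) + PO₄³⁻(aq)
Ksp = [Ag⁺]^3[PO₄³⁻] = [PO₄³⁻](2.04×10⁻²)^3
[PO₄³⁻] = 5.02×10⁻¹⁸ / (2.04×10⁻²)^3 = 5.91×10⁻¹³
[PO₄³⁻] = 5.91×10⁻¹³ mol/L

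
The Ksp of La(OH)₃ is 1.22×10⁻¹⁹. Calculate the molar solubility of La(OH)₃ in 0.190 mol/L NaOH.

La(OH)₃(s) ⇌ La³⁺(aq) + 3 OH⁻(aq)
The solution already contains OH⁻ at 0.190 mol/L. Let s be the molar solubility of La(OH)₃.
[OH⁻] ≈ 0.190 mol/L (common ion dominates); [La³⁺] = s.
Ksp = [La³⁺][OH⁻]^3 = s(0.190)^3
s = 1.22×10⁻¹⁹ / (0.190)^3 = 1.78×10⁻¹⁷
s = 1.78×10⁻¹⁷ mol/L

1.78×10⁻¹⁷ M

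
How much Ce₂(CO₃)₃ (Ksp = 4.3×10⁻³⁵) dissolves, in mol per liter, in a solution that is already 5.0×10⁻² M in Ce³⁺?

8.6×10⁻¹² M

Ce₂(CO₃)₃(s) ⇌ 2 Ce³⁺(aq) + 3 CO₃²⁻(aq)
Ce³⁺ is already present at 5.0×10⁻² M. If s mol/L of Ce₂(CO₃)₃ dissolves, [CO₃²⁻] = 3s while [Ce³⁺] ≈ 5.0×10⁻² M.
Ksp = [Ce³⁺]^2[CO₃²⁻]^3 = (5.0×10⁻²)^2(3s)^3
(3s)^3 = 4.3×10⁻³⁵ / (5.0×10⁻²)^2 = 1.7×10⁻³²
s = 8.6×10⁻¹² M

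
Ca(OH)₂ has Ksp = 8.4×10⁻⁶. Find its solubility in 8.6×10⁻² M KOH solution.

1.1×10⁻³ M

Ca(OH)₂(s) ⇌ Ca²⁺(aq) + 2 OH⁻(aq)
OH⁻ is already present at 8.6×10⁻² M. If s mol/L of Ca(OH)₂ dissolves, [Ca²⁺] = s while [OH⁻] ≈ 8.6×10⁻² M.
Ksp = [Ca²⁺][OH⁻]^2 = s(8.6×10⁻²)^2
s = 8.4×10⁻⁶ / (8.6×10⁻²)^2 = 1.1×10⁻³
s = 1.1×10⁻³ M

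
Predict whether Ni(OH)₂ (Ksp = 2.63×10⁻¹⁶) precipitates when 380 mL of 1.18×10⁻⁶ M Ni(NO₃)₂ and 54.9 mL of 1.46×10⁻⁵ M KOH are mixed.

No

Total volume after mixing = 380 + 54.9 = 434.9 mL.
[Ni²⁺] = (1.18×10⁻⁶)(380)/434.9 = 1.03×10⁻⁶ M
[OH⁻] = (1.46×10⁻⁵)(54.9)/434.9 = 1.84×10⁻⁶ M
Q = [Ni²⁺][OH⁻]^2 = 3.50×10⁻¹⁸
Q = 3.50×10⁻¹⁸ < Ksp = 2.63×10⁻¹⁶, so the solution is unsaturated and no precipitate forms.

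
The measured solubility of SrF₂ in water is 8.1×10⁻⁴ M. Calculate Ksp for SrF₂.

Ksp = 2.1×10⁻⁹

SrF₂(s) ⇌ Sr²⁺(aq) + 2 F⁻(aq)
If s mol/L of SrF₂ dissolves, [Sr²⁺] = s and [F⁻] = 2s.
Ksp = [Sr²⁺][F⁻]^2 = s · (2s)^2 = 4s^3
Ksp = 4 × (8.1×10⁻⁴)^3 = 2.1×10⁻⁹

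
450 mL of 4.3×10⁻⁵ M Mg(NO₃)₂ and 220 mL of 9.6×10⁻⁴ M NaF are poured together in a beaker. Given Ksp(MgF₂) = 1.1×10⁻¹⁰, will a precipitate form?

No

The combined volume is 670 mL.
[Mg²⁺] = (4.3×10⁻⁵)(450)/670 = 2.9×10⁻⁵ M
[F⁻] = (9.6×10⁻⁴)(220)/670 = 3.2×10⁻⁴ M
Q = [Mg²⁺][F⁻]^2 = 2.9×10⁻¹²
Since Q (2.9×10⁻¹²) is less than Ksp (1.1×10⁻¹⁰), no MgF₂ precipitates.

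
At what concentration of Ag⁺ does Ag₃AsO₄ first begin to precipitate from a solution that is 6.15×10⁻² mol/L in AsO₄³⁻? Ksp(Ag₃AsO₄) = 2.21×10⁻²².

Each salt precipitates once Q = Ksp for that salt.
Ag₃AsO₄(s) ⇌ 3 Ag⁺(aq) + AsO₄³⁻(aq)
Ksp = [Ag⁺]^3[AsO₄³⁻] = [Ag⁺]^3(6.15×10⁻²)
[Ag⁺]^3 = 2.21×10⁻²² / (6.15×10⁻²) = 3.59×10⁻²¹
[Ag⁺] = 1.53×10⁻⁷ mol/L

1.53×10⁻⁷ M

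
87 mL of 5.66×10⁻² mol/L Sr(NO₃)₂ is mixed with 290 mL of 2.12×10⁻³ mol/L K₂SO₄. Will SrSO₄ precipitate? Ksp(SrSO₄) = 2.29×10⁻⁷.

Yes

Total volume after mixing = 87 + 290 = 377 mL.
[Sr²⁺] = (5.66×10⁻²)(87)/377 = 1.31×10⁻² mol/L
[SO₄²⁻] = (2.12×10⁻³)(290)/377 = 1.63×10⁻³ mol/L
Q = [Sr²⁺][SO₄²⁻] = 2.13×10⁻⁵
Q = 2.13×10⁻⁵ > Ksp = 2.29×10⁻⁷, so the solution is supersaturated and SrSO₄ precipitates.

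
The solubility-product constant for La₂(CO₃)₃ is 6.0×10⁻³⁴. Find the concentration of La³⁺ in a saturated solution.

1.8×10⁻⁷ M

La₂(CO₃)₃(s) ⇌ 2 La³⁺(aq) + 3 CO₃²⁻(aq)
For each mole of La₂(CO₃)₃ that dissolves per liter, [La³⁺] = 2s and [CO₃²⁻] = 3s; let s denote this solubility.
Ksp = [La³⁺]^2[CO₃²⁻]^3 = (2s)^2 · (3s)^3 = 108s^5 = 6.0×10⁻³⁴
s = 8.9×10⁻⁸ mol L⁻¹
[La³⁺] = 2s = 1.8×10⁻⁷ mol L⁻¹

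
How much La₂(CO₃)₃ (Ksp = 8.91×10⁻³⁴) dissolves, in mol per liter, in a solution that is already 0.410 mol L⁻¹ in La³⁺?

5.81×10⁻¹² M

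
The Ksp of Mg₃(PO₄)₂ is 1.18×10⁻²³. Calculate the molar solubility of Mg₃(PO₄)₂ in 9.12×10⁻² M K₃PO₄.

3.75×10⁻⁸ M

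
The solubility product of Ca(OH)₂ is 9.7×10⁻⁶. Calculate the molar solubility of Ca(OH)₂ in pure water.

1.3×10⁻² M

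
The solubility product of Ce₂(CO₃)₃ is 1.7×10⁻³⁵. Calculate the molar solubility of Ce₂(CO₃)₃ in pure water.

4.4×10⁻⁸ M

Ce₂(CO₃)₃(s) ⇌ 2 Ce³⁺(aq) + 3 CO₃²⁻(aq)
Let s be the molar solubility. Then [Ce³⁺] = 2s and [CO₃²⁻] = 3s.
Ksp = [Ce³⁺]^2[CO₃²⁻]^3 = (2s)^2 · (3s)^3 = 108s^5
108s^5 = 1.7×10⁻³⁵  ⇒  s^5 = 1.6×10⁻³⁷
s = 4.4×10⁻⁸ mol L⁻¹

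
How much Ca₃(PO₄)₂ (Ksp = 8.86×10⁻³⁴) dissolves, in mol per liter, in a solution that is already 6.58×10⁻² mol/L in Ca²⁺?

Ca₃(PO₄)₂(s) ⇌ 3 Ca²⁺(aq) + 2 PO₄³⁻(aq)
Let s be the solubility of Ca₃(PO₄)₂ here. The common ion gives [Ca²⁺] ≈ 6.58×10⁻² mol/L, and [PO₄³⁻] = 2s.
Ksp = [Ca²⁺]^3[PO₄³⁻]^2 = (6.58×10⁻²)^3(2s)^2
(2s)^2 = 8.86×10⁻³⁴ / (6.58×10⁻²)^3 = 3.11×10⁻³⁰
s = 8.82×10⁻¹⁶ mol/L

8.82×10⁻¹⁶ M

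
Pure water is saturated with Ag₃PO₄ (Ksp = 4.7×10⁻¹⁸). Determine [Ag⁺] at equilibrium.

Ag₃PO₄(s) ⇌ 3 Ag⁺(aq) + PO₄³⁻(aq)
Let s be the molar solubility. Then [Ag⁺] = 3s and [PO₄³⁻] = s.
Ksp = [Ag⁺]^3[PO₄³⁻] = (3s)^3 · s = 27s^4 = 4.7×10⁻¹⁸
s = 2.0×10⁻⁵ mol L⁻¹
[Ag⁺] = 3s = 6.1×10⁻⁵ mol L⁻¹

6.1×10⁻⁵ M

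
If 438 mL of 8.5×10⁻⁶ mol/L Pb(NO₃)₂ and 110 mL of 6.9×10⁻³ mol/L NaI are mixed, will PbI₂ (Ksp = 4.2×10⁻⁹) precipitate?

No

Total volume after mixing = 438 + 110 = 548 mL.
[Pb²⁺] = (8.5×10⁻⁶)(438)/548 = 6.8×10⁻⁶ mol/L
[I⁻] = (6.9×10⁻³)(110)/548 = 1.4×10⁻³ mol/L
Q = [Pb²⁺][I⁻]^2 = 1.3×10⁻¹¹
Q = 1.3×10⁻¹¹ < Ksp = 4.2×10⁻⁹, so the solution is unsaturated and no precipitate forms.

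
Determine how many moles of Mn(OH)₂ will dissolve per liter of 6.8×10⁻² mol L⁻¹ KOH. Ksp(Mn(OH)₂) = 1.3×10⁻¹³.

Mn(OH)₂(s) ⇌ Mn²⁺(aq) + 2 OH⁻(aq)
Let s be the solubility of Mn(OH)₂ here. The common ion gives [OH⁻] ≈ 6.8×10⁻² mol L⁻¹, and [Mn²⁺] = s.
Ksp = [Mn²⁺][OH⁻]^2 = s(6.8×10⁻²)^2
s = 1.3×10⁻¹³ / (6.8×10⁻²)^2 = 2.8×10⁻¹¹
s = 2.8×10⁻¹¹ mol L⁻¹

2.8×10⁻¹¹ M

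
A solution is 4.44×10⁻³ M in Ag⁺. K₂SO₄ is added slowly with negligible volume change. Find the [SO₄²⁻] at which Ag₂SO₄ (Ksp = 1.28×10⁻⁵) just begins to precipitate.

The threshold for precipitation is Q = Ksp.
Ag₂SO₄(s) ⇌ 2 Ag⁺(aq) + SO₄²⁻(aq)
Ksp = [Ag⁺]^2[SO₄²⁻] = [SO₄²⁻](4.44×10⁻³)^2
[SO₄²⁻] = 1.28×10⁻⁵ / (4.44×10⁻³)^2 = 0.649
[SO₄²⁻] = 0.649 M

0.649 M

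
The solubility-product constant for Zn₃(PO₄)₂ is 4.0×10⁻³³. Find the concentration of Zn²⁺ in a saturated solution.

Zn₃(PO₄)₂(s) ⇌ 3 Zn²⁺(aq) + 2 PO₄³⁻(aq)
Call the molar solubility s, so that [Zn²⁺] = 3s and [PO₄³⁻] = 2s.
Ksp = [Zn²⁺]^3[PO₄³⁻]^2 = (3s)^3 · (2s)^2 = 108s^5 = 4.0×10⁻³³
s = 1.3×10⁻⁷ M
[Zn²⁺] = 3s = 3.9×10⁻⁷ M

3.9×10⁻⁷ M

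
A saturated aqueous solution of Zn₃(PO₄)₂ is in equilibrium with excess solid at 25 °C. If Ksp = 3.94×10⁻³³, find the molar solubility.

1.30×10⁻⁷ M

Zn₃(PO₄)₂(s) ⇌ 3 Zn²⁺(aq) + 2 PO₄³⁻(aq)
If s mol/L of Zn₃(PO₄)₂ dissolves, [Zn²⁺] = 3s and [PO₄³⁻] = 2s.
Ksp = [Zn²⁺]^3[PO₄³⁻]^2 = (3s)^3 · (2s)^2 = 108s^5
108s^5 = 3.94×10⁻³³  ⇒  s^5 = 3.65×10⁻³⁵
Taking the 5th root, s = 1.30×10⁻⁷ M.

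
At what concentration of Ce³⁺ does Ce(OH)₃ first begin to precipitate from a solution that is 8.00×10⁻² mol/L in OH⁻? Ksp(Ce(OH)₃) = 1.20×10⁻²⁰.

2.34×10⁻¹⁷ M

The threshold for precipitation is Q = Ksp.
Ce(OH)₃(s) ⇌ Ce³⁺(aq) + 3 OH⁻(aq)
Ksp = [Ce³⁺][OH⁻]^3 = [Ce³⁺](8.00×10⁻²)^3
[Ce³⁺] = 1.20×10⁻²⁰ / (8.00×10⁻²)^3 = 2.34×10⁻¹⁷
[Ce³⁺] = 2.34×10⁻¹⁷ mol/L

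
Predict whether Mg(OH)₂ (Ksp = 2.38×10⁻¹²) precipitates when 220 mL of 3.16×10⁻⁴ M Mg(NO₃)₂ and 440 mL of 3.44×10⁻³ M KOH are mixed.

Yes

Total volume after mixing = 220 + 440 = 660 mL.
[Mg²⁺] = (3.16×10⁻⁴)(220)/660 = 1.05×10⁻⁴ M
[OH⁻] = (3.44×10⁻³)(440)/660 = 2.29×10⁻³ M
Q = [Mg²⁺][OH⁻]^2 = 5.54×10⁻¹⁰
Q = 5.54×10⁻¹⁰ > Ksp = 2.38×10⁻¹², so the solution is supersaturated and Mg(OH)₂ precipitates.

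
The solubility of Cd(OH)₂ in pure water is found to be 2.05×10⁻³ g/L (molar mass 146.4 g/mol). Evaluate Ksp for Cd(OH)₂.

Ksp = 1.10×10⁻¹⁴

Molar solubility s = (2.05×10⁻³ g/L) / (146.4 g/mol) = 1.4003×10⁻⁵ mol/L
Cd(OH)₂(s) ⇌ Cd²⁺(aq) + 2 OH⁻(aq)
If s mol/L of Cd(OH)₂ dissolves, [Cd²⁺] = s and [OH⁻] = 2s.
Ksp = [Cd²⁺][OH⁻]^2 = s · (2s)^2 = 4s^3
Ksp = 4 × (1.4003×10⁻⁵)^3 = 1.10×10⁻¹⁴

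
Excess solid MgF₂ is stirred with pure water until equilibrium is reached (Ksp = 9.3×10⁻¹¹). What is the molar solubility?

MgF₂(s) ⇌ Mg²⁺(aq) + 2 F⁻(aq)
Let s be the molar solubility. Then [Mg²⁺] = s and [F⁻] = 2s.
Ksp = [Mg²⁺][F⁻]^2 = s · (2s)^2 = 4s^3
4s^3 = 9.3×10⁻¹¹  ⇒  s^3 = 2.3×10⁻¹¹
s = (2.3×10⁻¹¹)^(1/3) = 2.9×10⁻⁴ M

2.9×10⁻⁴ M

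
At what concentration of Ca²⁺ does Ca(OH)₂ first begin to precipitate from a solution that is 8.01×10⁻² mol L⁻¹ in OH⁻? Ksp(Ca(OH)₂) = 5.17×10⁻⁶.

8.06×10⁻⁴ M

Precipitation begins when Q = Ksp.
Ca(OH)₂(s) ⇌ Ca²⁺(aq) + 2 OH⁻(aq)
Ksp = [Ca²⁺][OH⁻]^2 = [Ca²⁺](8.01×10⁻²)^2
[Ca²⁺] = 5.17×10⁻⁶ / (8.01×10⁻²)^2 = 8.06×10⁻⁴
[Ca²⁺] = 8.06×10⁻⁴ mol L⁻¹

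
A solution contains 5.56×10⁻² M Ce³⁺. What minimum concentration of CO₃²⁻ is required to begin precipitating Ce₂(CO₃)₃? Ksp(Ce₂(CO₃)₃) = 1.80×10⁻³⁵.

1.80×10⁻¹¹ M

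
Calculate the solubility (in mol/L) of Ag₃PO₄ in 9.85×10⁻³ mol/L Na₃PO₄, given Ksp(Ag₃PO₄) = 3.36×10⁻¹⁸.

Ag₃PO₄(s) ⇌ 3 Ag⁺(aq) + PO₄³⁻(aq)
PO₄³⁻ is already present at 9.85×10⁻³ mol/L. If s mol/L of Ag₃PO₄ dissolves, [Ag⁺] = 3s while [PO₄³⁻] ≈ 9.85×10⁻³ mol/L.
Ksp = [Ag⁺]^3[PO₄³⁻] = (3s)^3(9.85×10⁻³)
(3s)^3 = 3.36×10⁻¹⁸ / (9.85×10⁻³) = 3.41×10⁻¹⁶
s = 2.33×10⁻⁶ mol/L

2.33×10⁻⁶ M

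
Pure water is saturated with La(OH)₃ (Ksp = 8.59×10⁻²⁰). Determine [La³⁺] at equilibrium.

La(OH)₃(s) ⇌ La³⁺(aq) + 3 OH⁻(aq)
Call the molar solubility s, so that [La³⁺] = s and [OH⁻] = 3s.
Ksp = [La³⁺][OH⁻]^3 = s · (3s)^3 = 27s^4 = 8.59×10⁻²⁰
s = 7.51×10⁻⁶ mol/L
[La³⁺] = s = 7.51×10⁻⁶ mol/L

7.51×10⁻⁶ M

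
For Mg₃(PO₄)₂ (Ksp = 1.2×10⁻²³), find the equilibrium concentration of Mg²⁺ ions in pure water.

3.1×10⁻⁵ M

Mg₃(PO₄)₂(s) ⇌ 3 Mg²⁺(aq) + 2 PO₄³⁻(aq)
With molar solubility s: [Mg²⁺] = 3s, [PO₄³⁻] = 2s.
Ksp = [Mg²⁺]^3[PO₄³⁻]^2 = (3s)^3 · (2s)^2 = 108s^5 = 1.2×10⁻²³
s = 1.0×10⁻⁵ mol/L
[Mg²⁺] = 3s = 3.1×10⁻⁵ mol/L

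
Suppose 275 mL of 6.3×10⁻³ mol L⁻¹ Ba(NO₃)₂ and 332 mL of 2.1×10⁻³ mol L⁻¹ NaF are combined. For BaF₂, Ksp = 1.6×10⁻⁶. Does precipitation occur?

No

After mixing, V = 275 mL + 332 mL = 607 mL.
[Ba²⁺] = (6.3×10⁻³)(275)/607 = 2.9×10⁻³ mol L⁻¹
[F⁻] = (2.1×10⁻³)(332)/607 = 1.1×10⁻³ mol L⁻¹
Q = [Ba²⁺][F⁻]^2 = 3.8×10⁻⁹
Q < Ksp (3.8×10⁻⁹ vs 1.6×10⁻⁶); the solution remains unsaturated and no precipitate forms.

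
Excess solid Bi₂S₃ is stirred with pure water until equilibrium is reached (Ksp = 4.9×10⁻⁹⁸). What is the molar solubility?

1.4×10⁻²⁰ M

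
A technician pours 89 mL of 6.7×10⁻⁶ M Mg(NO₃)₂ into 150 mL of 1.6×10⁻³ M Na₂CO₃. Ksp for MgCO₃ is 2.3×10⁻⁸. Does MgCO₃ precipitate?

After mixing, V = 89 mL + 150 mL = 239 mL.
[Mg²⁺] = (6.7×10⁻⁶)(89)/239 = 2.5×10⁻⁶ M
[CO₃²⁻] = (1.6×10⁻³)(150)/239 = 1.0×10⁻³ M
Q = [Mg²⁺][CO₃²⁻] = 2.5×10⁻⁹
Since Q (2.5×10⁻⁹) is less than Ksp (2.3×10⁻⁸), no MgCO₃ precipitates.

No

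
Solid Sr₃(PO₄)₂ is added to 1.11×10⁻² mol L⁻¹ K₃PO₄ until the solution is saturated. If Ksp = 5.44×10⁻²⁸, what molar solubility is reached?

5.47×10⁻⁹ M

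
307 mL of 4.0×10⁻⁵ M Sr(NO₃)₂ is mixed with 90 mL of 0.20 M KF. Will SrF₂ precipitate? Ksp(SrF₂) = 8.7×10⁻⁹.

Yes

Total volume after mixing = 307 + 90 = 397 mL.
[Sr²⁺] = (4.0×10⁻⁵)(307)/397 = 3.1×10⁻⁵ M
[F⁻] = (0.20)(90)/397 = 4.5×10⁻² M
Q = [Sr²⁺][F⁻]^2 = 6.4×10⁻⁸
Q = 6.4×10⁻⁸ > Ksp = 8.7×10⁻⁹, so the solution is supersaturated and SrF₂ precipitates.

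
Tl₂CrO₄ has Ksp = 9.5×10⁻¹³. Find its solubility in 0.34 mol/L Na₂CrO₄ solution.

8.4×10⁻⁷ M

Tl₂CrO₄(s) ⇌ 2 Tl⁺(aq) + CrO₄²⁻(aq)
Let s be the solubility of Tl₂CrO₄ here. The common ion gives [CrO₄²⁻] ≈ 0.34 mol/L, and [Tl⁺] = 2s.
Ksp = [Tl⁺]^2[CrO₄²⁻] = (2s)^2(0.34)
(2s)^2 = 9.5×10⁻¹³ / (0.34) = 2.8×10⁻¹²
s = 8.4×10⁻⁷ mol/L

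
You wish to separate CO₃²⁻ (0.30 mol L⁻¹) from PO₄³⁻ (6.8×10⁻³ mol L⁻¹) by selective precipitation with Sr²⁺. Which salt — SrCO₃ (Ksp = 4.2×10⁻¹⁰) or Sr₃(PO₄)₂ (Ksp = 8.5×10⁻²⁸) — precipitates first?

SrCO₃

Precipitation of each salt begins when its ion product equals Ksp.
For SrCO₃: [Sr²⁺] = (Ksp/[CO₃²⁻]) = 1.4×10⁻⁹ mol L⁻¹
For Sr₃(PO₄)₂: [Sr²⁺] = (Ksp/[PO₄³⁻]^2)^(1/3) = 2.6×10⁻⁸ mol L⁻¹
SrCO₃ requires the lower [Sr²⁺], so it precipitates first.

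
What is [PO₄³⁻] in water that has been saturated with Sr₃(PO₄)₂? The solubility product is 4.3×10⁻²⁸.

Sr₃(PO₄)₂(s) ⇌ 3 Sr²⁺(aq) + 2 PO₄³⁻(aq)
Call the molar solubility s, so that [Sr²⁺] = 3s and [PO₄³⁻] = 2s.
Ksp = [Sr²⁺]^3[PO₄³⁻]^2 = (3s)^3 · (2s)^2 = 108s^5 = 4.3×10⁻²⁸
s = 1.3×10⁻⁶ mol/L
[PO₄³⁻] = 2s = 2.6×10⁻⁶ mol/L

2.6×10⁻⁶ M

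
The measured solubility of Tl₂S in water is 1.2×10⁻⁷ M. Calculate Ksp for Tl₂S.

Ksp = 6.9×10⁻²¹

Tl₂S(s) ⇌ 2 Tl⁺(aq) + S²⁻(aq)
For each mole of Tl₂S that dissolves per liter, [Tl⁺] = 2s and [S²⁻] = s; let s denote this solubility.
Ksp = [Tl⁺]^2[S²⁻] = (2s)^2 · s = 4s^3
Ksp = 4 × (1.2×10⁻⁷)^3 = 6.9×10⁻²¹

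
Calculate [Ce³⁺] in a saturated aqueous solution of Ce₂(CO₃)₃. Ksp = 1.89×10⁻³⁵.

Ce₂(CO₃)₃(s) ⇌ 2 Ce³⁺(aq) + 3 CO₃²⁻(aq)
For each mole of Ce₂(CO₃)₃ that dissolves per liter, [Ce³⁺] = 2s and [CO₃²⁻] = 3s; let s denote this solubility.
Ksp = [Ce³⁺]^2[CO₃²⁻]^3 = (2s)^2 · (3s)^3 = 108s^5 = 1.89×10⁻³⁵
s = 4.45×10⁻⁸ M
[Ce³⁺] = 2s = 8.91×10⁻⁸ M

8.91×10⁻⁸ M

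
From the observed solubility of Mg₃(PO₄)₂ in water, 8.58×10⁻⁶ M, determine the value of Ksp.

Ksp = 5.02×10⁻²⁴

Mg₃(PO₄)₂(s) ⇌ 3 Mg²⁺(aq) + 2 PO₄³⁻(aq)
If s mol/L of Mg₃(PO₄)₂ dissolves, [Mg²⁺] = 3s and [PO₄³⁻] = 2s.
Ksp = [Mg²⁺]^3[PO₄³⁻]^2 = (3s)^3 · (2s)^2 = 108s^5
Ksp = 108 × (8.58×10⁻⁶)^5 = 5.02×10⁻²⁴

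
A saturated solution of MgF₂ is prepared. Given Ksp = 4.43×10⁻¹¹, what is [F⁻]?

4.46×10⁻⁴ M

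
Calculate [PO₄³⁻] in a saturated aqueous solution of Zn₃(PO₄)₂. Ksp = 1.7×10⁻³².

3.5×10⁻⁷ M

Zn₃(PO₄)₂(s) ⇌ 3 Zn²⁺(aq) + 2 PO₄³⁻(aq)
For each mole of Zn₃(PO₄)₂ that dissolves per liter, [Zn²⁺] = 3s and [PO₄³⁻] = 2s; let s denote this solubility.
Ksp = [Zn²⁺]^3[PO₄³⁻]^2 = (3s)^3 · (2s)^2 = 108s^5 = 1.7×10⁻³²
s = 1.7×10⁻⁷ M
[PO₄³⁻] = 2s = 3.5×10⁻⁷ M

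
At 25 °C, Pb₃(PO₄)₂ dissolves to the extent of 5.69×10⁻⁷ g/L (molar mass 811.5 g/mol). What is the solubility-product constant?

Ksp = 1.83×10⁻⁴⁴

s = (5.69×10⁻⁷ g L⁻¹)/(811.5 g mol⁻¹) = 7.0117×10⁻¹⁰ M
Pb₃(PO₄)₂(s) ⇌ 3 Pb²⁺(aq) + 2 PO₄³⁻(aq)
Call the molar solubility s, so that [Pb²⁺] = 3s and [PO₄³⁻] = 2s.
Ksp = [Pb²⁺]^3[PO₄³⁻]^2 = (3s)^3 · (2s)^2 = 108s^5
Ksp = 108 × (7.0117×10⁻¹⁰)^5 = 1.83×10⁻⁴⁴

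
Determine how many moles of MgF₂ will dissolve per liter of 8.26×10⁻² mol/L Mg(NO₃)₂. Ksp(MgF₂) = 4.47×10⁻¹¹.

MgF₂(s) ⇌ Mg²⁺(aq) + 2 F⁻(aq)
The solution already contains Mg²⁺ at 8.26×10⁻² mol/L. Let s be the molar solubility of MgF₂.
[Mg²⁺] ≈ 8.26×10⁻² mol/L (common ion dominates); [F⁻] = 2s.
Ksp = [Mg²⁺][F⁻]^2 = (8.26×10⁻²)(2s)^2
(2s)^2 = 4.47×10⁻¹¹ / (8.26×10⁻²) = 5.41×10⁻¹⁰
s = 1.16×10⁻⁵ mol/L

1.16×10⁻⁵ M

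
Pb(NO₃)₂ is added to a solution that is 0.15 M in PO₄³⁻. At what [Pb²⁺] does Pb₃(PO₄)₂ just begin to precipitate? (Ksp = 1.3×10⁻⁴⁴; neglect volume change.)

8.3×10⁻¹⁵ M

Precipitation begins when Q = Ksp.
Pb₃(PO₄)₂(s) ⇌ 3 Pb²⁺(aq) + 2 PO₄³⁻(aq)
Ksp = [Pb²⁺]^3[PO₄³⁻]^2 = [Pb²⁺]^3(0.15)^2
[Pb²⁺]^3 = 1.3×10⁻⁴⁴ / (0.15)^2 = 5.8×10⁻⁴³
[Pb²⁺] = 8.3×10⁻¹⁵ M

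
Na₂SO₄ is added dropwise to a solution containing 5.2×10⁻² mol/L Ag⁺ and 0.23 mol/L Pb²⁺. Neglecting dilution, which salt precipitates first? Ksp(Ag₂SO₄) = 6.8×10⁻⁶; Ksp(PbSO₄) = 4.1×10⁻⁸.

A salt starts to precipitate once the ion product Q reaches its Ksp.
For Ag₂SO₄: [SO₄²⁻] = (Ksp/[Ag⁺]^2) = 2.5×10⁻³ mol/L
For PbSO₄: [SO₄²⁻] = (Ksp/[Pb²⁺]) = 1.8×10⁻⁷ mol/L
Since PbSO₄ needs less SO₄²⁻ to reach saturation, it precipitates first.

PbSO₄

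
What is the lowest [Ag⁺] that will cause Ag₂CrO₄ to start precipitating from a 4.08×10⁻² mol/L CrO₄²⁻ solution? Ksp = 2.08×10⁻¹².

The threshold for precipitation is Q = Ksp.
Ag₂CrO₄(s) ⇌ 2 Ag⁺(aq) + CrO₄²⁻(aq)
Ksp = [Ag⁺]^2[CrO₄²⁻] = [Ag⁺]^2(4.08×10⁻²)
[Ag⁺]^2 = 2.08×10⁻¹² / (4.08×10⁻²) = 5.10×10⁻¹¹
[Ag⁺] = 7.14×10⁻⁶ mol/L

7.14×10⁻⁶ M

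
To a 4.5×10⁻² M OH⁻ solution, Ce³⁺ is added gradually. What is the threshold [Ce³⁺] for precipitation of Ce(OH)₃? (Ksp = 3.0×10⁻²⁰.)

The threshold for precipitation is Q = Ksp.
Ce(OH)₃(s) ⇌ Ce³⁺(aq) + 3 OH⁻(aq)
Ksp = [Ce³⁺][OH⁻]^3 = [Ce³⁺](4.5×10⁻²)^3
[Ce³⁺] = 3.0×10⁻²⁰ / (4.5×10⁻²)^3 = 3.3×10⁻¹⁶
[Ce³⁺] = 3.3×10⁻¹⁶ M

3.3×10⁻¹⁶ M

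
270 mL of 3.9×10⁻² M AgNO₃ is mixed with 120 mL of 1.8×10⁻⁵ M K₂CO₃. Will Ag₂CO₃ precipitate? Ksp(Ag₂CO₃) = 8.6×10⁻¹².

Yes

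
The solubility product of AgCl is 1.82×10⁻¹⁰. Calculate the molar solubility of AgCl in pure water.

1.35×10⁻⁵ M

AgCl(s) ⇌ Ag⁺(aq) + Cl⁻(aq)
Call the molar solubility s, so that [Ag⁺] = s and [Cl⁻] = s.
Ksp = [Ag⁺][Cl⁻] = s · s = s^2
s^2 = 1.82×10⁻¹⁰
s = 1.35×10⁻⁵ mol L⁻¹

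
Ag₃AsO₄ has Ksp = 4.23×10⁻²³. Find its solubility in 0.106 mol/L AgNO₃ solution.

3.55×10⁻²⁰ M

Ag₃AsO₄(s) ⇌ 3 Ag⁺(aq) + AsO₄³⁻(aq)
Ag⁺ is already present at 0.106 mol/L. If s mol/L of Ag₃AsO₄ dissolves, [AsO₄³⁻] = s while [Ag⁺] ≈ 0.106 mol/L.
Ksp = [Ag⁺]^3[AsO₄³⁻] = (0.106)^3s
s = 4.23×10⁻²³ / (0.106)^3 = 3.55×10⁻²⁰
s = 3.55×10⁻²⁰ mol/L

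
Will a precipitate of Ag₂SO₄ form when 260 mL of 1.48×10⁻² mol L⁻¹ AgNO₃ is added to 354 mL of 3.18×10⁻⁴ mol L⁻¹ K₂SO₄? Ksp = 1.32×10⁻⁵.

No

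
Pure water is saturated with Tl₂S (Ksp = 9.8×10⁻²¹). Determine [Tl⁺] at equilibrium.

Tl₂S(s) ⇌ 2 Tl⁺(aq) + S²⁻(aq)
Call the molar solubility s, so that [Tl⁺] = 2s and [S²⁻] = s.
Ksp = [Tl⁺]^2[S²⁻] = (2s)^2 · s = 4s^3 = 9.8×10⁻²¹
s = 1.3×10⁻⁷ mol L⁻¹
[Tl⁺] = 2s = 2.7×10⁻⁷ mol L⁻¹

2.7×10⁻⁷ M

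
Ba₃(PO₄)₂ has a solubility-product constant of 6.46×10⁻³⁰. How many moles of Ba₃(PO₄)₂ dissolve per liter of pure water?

5.69×10⁻⁷ M

Ba₃(PO₄)₂(s) ⇌ 3 Ba²⁺(aq) + 2 PO₄³⁻(aq)
With molar solubility s: [Ba²⁺] = 3s, [PO₄³⁻] = 2s.
Ksp = [Ba²⁺]^3[PO₄³⁻]^2 = (3s)^3 · (2s)^2 = 108s^5
108s^5 = 6.46×10⁻³⁰  ⇒  s^5 = 5.98×10⁻³²
s = 5.69×10⁻⁷ mol L⁻¹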